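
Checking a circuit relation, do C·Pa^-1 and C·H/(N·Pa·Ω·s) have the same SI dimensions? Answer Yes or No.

Left side:
  C = A·s = s·A (charge = current × time).
  Pa = N/m² (pressure = force per area),
      = kg·m⁻¹·s⁻².
  So Pa⁻¹ = kg⁻¹·m·s².
  Combining: C·Pa⁻¹ = (s·A) · (kg⁻¹·m·s²) = kg⁻¹·m·s³·A.
Right side:
  N = kg·m·s⁻².
  So N⁻¹ = kg⁻¹·m⁻¹·s².
  Pa = kg·m⁻¹·s⁻².
  So Pa⁻¹ = kg⁻¹·m·s².
  Ω = kg·m²·s⁻³·A⁻².
  So Ω⁻¹ = kg⁻¹·m⁻²·s³·A².
  C = s·A.
  H = kg·m²·s⁻²·A⁻².
  Combining: N⁻¹·Pa⁻¹·Ω⁻¹·C·s⁻¹·H = (kg⁻¹·m⁻¹·s²) · (kg⁻¹·m·s²) · (kg⁻¹·m⁻²·s³·A²) · (s·A) · s⁻¹ · (kg·m²·s⁻²·A⁻²) = kg⁻²·s⁵·A.
Left is kg⁻¹·m·s³·A; right is kg⁻²·s⁵·A — different.

No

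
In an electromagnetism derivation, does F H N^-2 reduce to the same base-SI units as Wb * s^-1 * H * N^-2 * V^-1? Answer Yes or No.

Left side:
  F = C/V (capacitance = charge per voltage),
      = A·s/(kg·m²·s⁻³·A⁻¹) (substituting C and V),
      = kg⁻¹·m⁻²·s⁴·A².
  H = Wb/A (inductance = flux per current),
      = kg·m²·s⁻²·A⁻².
  N = kg·m/s² = kg·m·s⁻² (force = mass × acceleration).
  So N⁻² = kg⁻²·m⁻²·s⁴.
  Combining: F·H·N⁻² = (kg⁻¹·m⁻²·s⁴·A²) · (kg·m²·s⁻²·A⁻²) · (kg⁻²·m⁻²·s⁴) = kg⁻²·m⁻²·s⁶.
Right side:
  Wb = kg·m²·s⁻²·A⁻¹.
  H = kg·m²·s⁻²·A⁻².
  N = kg·m·s⁻².
  So N⁻² = kg⁻²·m⁻²·s⁴.
  V = kg·m²·s⁻³·A⁻¹.
  So V⁻¹ = kg⁻¹·m⁻²·s³·A.
  Combining: Wb·s⁻¹·H·N⁻²·V⁻¹ = (kg·m²·s⁻²·A⁻¹) · s⁻¹ · (kg·m²·s⁻²·A⁻²) · (kg⁻²·m⁻²·s⁴) · (kg⁻¹·m⁻²·s³·A) = kg⁻¹·s²·A⁻².
Left is kg⁻²·m⁻²·s⁶; right is kg⁻¹·s²·A⁻² — different.

No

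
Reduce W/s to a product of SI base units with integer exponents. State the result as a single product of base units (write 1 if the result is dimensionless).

kg·m²·s⁻⁴

W = J/s (power = energy per time),
    = kg·m²·s⁻³.
Combining: W·s⁻¹ = (kg·m²·s⁻³) · s⁻¹ = kg·m²·s⁻⁴.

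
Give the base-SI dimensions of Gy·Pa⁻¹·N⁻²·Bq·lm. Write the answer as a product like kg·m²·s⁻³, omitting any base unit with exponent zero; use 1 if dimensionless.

Gy = J/kg (absorbed dose = energy per mass),
    = m²·s⁻².
Pa = N/m² (pressure = force per area),
    = kg·m⁻¹·s⁻².
So Pa⁻¹ = kg⁻¹·m·s².
N = kg·m/s² = kg·m·s⁻² (force = mass × acceleration).
So N⁻² = kg⁻²·m⁻²·s⁴.
Bq = 1/s = s⁻¹ (activity is decays per second).
lm = cd·sr = cd (luminous flux; sr is dimensionless).
Combining: Gy·Pa⁻¹·N⁻²·Bq·lm = (m²·s⁻²) · (kg⁻¹·m·s²) · (kg⁻²·m⁻²·s⁴) · s⁻¹ · cd = kg⁻³·m·s³·cd.

kg⁻³·m·s³·cd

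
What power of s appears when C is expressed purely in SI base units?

C = A·s = s·A (charge = current × time).
The exponent of s is 1.

1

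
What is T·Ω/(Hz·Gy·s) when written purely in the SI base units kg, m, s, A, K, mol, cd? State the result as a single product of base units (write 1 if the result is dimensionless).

Hz = 1/s = s⁻¹ (frequency is cycles per second).
So Hz⁻¹ = s.
Gy = J/kg (absorbed dose = energy per mass),
    = m²·s⁻².
So Gy⁻¹ = m⁻²·s².
T = Wb/m² (flux density = flux per area),
    = kg·s⁻²·A⁻¹.
Ω = V/A (resistance = voltage per current),
    = kg·m²·s⁻³·A⁻².
Combining: Hz⁻¹·Gy⁻¹·T·s⁻¹·Ω = s · (m⁻²·s²) · (kg·s⁻²·A⁻¹) · s⁻¹ · (kg·m²·s⁻³·A⁻²) = kg²·s⁻³·A⁻³.

kg²·s⁻³·A⁻³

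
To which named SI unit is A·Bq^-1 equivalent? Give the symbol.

C

Bq = s⁻¹.
So Bq⁻¹ = s.
Combining: A·Bq⁻¹ = A · s = s·A.
s·A is the base-SI form of the coulomb.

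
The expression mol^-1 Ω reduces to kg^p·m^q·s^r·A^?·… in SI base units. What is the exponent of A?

Ω = V/A (resistance = voltage per current),
    = kg·m²·s⁻³·A⁻².
Combining: mol⁻¹·Ω = mol⁻¹ · (kg·m²·s⁻³·A⁻²) = kg·m²·s⁻³·A⁻²·mol⁻¹.
The exponent of A is -2.

-2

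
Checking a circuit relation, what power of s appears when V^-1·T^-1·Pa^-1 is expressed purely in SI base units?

7

V = kg·m²·s⁻³·A⁻¹.
So V⁻¹ = kg⁻¹·m⁻²·s³·A.
T = kg·s⁻²·A⁻¹.
So T⁻¹ = kg⁻¹·s²·A.
Pa = kg·m⁻¹·s⁻².
So Pa⁻¹ = kg⁻¹·m·s².
Combining: V⁻¹·T⁻¹·Pa⁻¹ = (kg⁻¹·m⁻²·s³·A) · (kg⁻¹·s²·A) · (kg⁻¹·m·s²) = kg⁻³·m⁻¹·s⁷·A².
The exponent of s is 7.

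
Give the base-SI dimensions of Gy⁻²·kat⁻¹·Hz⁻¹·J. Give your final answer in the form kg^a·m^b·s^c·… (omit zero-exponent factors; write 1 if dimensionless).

kg·m⁻²·s⁴·mol⁻¹

Gy = J/kg (absorbed dose = energy per mass),
    = m²·s⁻².
So Gy⁻² = m⁻⁴·s⁴.
kat = mol/s = s⁻¹·mol (catalytic activity).
So kat⁻¹ = s·mol⁻¹.
Hz = 1/s = s⁻¹ (frequency is cycles per second).
So Hz⁻¹ = s.
J = N·m (work = force × distance),
    = kg·m²·s⁻².
Combining: Gy⁻²·kat⁻¹·Hz⁻¹·J = (m⁻⁴·s⁴) · (s·mol⁻¹) · s · (kg·m²·s⁻²) = kg·m⁻²·s⁴·mol⁻¹.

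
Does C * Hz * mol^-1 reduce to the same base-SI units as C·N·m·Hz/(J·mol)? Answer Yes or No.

Yes

Left side:
  C = s·A.
  Hz = s⁻¹.
  Combining: C·Hz·mol⁻¹ = (s·A) · s⁻¹ · mol⁻¹ = A·mol⁻¹.
Right side:
  C = s·A.
  N = kg·m·s⁻².
  J = kg·m²·s⁻².
  So J⁻¹ = kg⁻¹·m⁻²·s².
  Hz = s⁻¹.
  Combining: C·N·J⁻¹·m·mol⁻¹·Hz = (s·A) · (kg·m·s⁻²) · (kg⁻¹·m⁻²·s²) · m · mol⁻¹ · s⁻¹ = A·mol⁻¹.
Both reduce to A·mol⁻¹.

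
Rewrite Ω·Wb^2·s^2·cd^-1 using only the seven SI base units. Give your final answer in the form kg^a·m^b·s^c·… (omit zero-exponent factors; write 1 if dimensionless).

Ω = kg·m²·s⁻³·A⁻².
Wb = kg·m²·s⁻²·A⁻¹.
So Wb² = kg²·m⁴·s⁻⁴·A⁻².
Combining: Ω·Wb²·s²·cd⁻¹ = (kg·m²·s⁻³·A⁻²) · (kg²·m⁴·s⁻⁴·A⁻²) · s² · cd⁻¹ = kg³·m⁶·s⁻⁵·A⁻⁴·cd⁻¹.

kg³·m⁶·s⁻⁵·A⁻⁴·cd⁻¹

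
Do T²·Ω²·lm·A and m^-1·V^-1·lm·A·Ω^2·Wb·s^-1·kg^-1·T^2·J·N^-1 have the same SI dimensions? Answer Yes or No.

Left side:
  T = kg·s⁻²·A⁻¹.
  So T² = kg²·s⁻⁴·A⁻².
  Ω = kg·m²·s⁻³·A⁻².
  So Ω² = kg²·m⁴·s⁻⁶·A⁻⁴.
  lm = cd.
  Combining: T²·Ω²·lm·A = (kg²·s⁻⁴·A⁻²) · (kg²·m⁴·s⁻⁶·A⁻⁴) · cd · A = kg⁴·m⁴·s⁻¹⁰·A⁻⁵·cd.
Right side:
  V = W/A (potential = power per current),
      = kg·m²·s⁻³·A⁻¹.
  So V⁻¹ = kg⁻¹·m⁻²·s³·A.
  lm = cd·sr = cd (luminous flux; sr is dimensionless).
  Ω = V/A (resistance = voltage per current),
      = kg·m²·s⁻³·A⁻².
  So Ω² = kg²·m⁴·s⁻⁶·A⁻⁴.
  Wb = V·s (flux: a volt is a weber per second),
      = kg·m²·s⁻²·A⁻¹.
  T = Wb/m² (flux density = flux per area),
      = kg·s⁻²·A⁻¹.
  So T² = kg²·s⁻⁴·A⁻².
  J = N·m (work = force × distance),
      = kg·m²·s⁻².
  N = kg·m/s² = kg·m·s⁻² (force = mass × acceleration).
  So N⁻¹ = kg⁻¹·m⁻¹·s².
  Combining: m⁻¹·V⁻¹·lm·A·Ω²·Wb·s⁻¹·kg⁻¹·T²·J·N⁻¹ = m⁻¹ · (kg⁻¹·m⁻²·s³·A) · cd · A · (kg²·m⁴·s⁻⁶·A⁻⁴) · (kg·m²·s⁻²·A⁻¹) · s⁻¹ · kg⁻¹ · (kg²·s⁻⁴·A⁻²) · (kg·m²·s⁻²) · (kg⁻¹·m⁻¹·s²) = kg³·m⁴·s⁻¹⁰·A⁻⁵·cd.
Left is kg⁴·m⁴·s⁻¹⁰·A⁻⁵·cd; right is kg³·m⁴·s⁻¹⁰·A⁻⁵·cd — different.

No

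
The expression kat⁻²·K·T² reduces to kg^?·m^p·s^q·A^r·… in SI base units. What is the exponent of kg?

2

kat = s⁻¹·mol.
So kat⁻² = s²·mol⁻².
T = kg·s⁻²·A⁻¹.
So T² = kg²·s⁻⁴·A⁻².
Combining: kat⁻²·K·T² = (s²·mol⁻²) · K · (kg²·s⁻⁴·A⁻²) = kg²·s⁻²·A⁻²·K·mol⁻².
The exponent of kg is 2.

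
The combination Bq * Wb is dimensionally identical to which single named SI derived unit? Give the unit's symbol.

Bq = 1/s = s⁻¹ (activity is decays per second).
Wb = V·s (flux: a volt is a weber per second),
    = kg·m²·s⁻²·A⁻¹.
Combining: Bq·Wb = s⁻¹ · (kg·m²·s⁻²·A⁻¹) = kg·m²·s⁻³·A⁻¹.
kg·m²·s⁻³·A⁻¹ is the base-SI form of the volt.

V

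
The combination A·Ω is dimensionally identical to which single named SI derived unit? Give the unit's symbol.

V

Ω = V/A (resistance = voltage per current),
    = kg·m²·s⁻³·A⁻².
Combining: A·Ω = A · (kg·m²·s⁻³·A⁻²) = kg·m²·s⁻³·A⁻¹.
kg·m²·s⁻³·A⁻¹ is the base-SI form of the volt.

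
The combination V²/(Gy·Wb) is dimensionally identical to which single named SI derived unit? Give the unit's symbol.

T

V = W/A (potential = power per current),
    = kg·m²·s⁻³·A⁻¹.
So V² = kg²·m⁴·s⁻⁶·A⁻².
Gy = J/kg (absorbed dose = energy per mass),
    = m²·s⁻².
So Gy⁻¹ = m⁻²·s².
Wb = V·s (flux: a volt is a weber per second),
    = kg·m²·s⁻²·A⁻¹.
So Wb⁻¹ = kg⁻¹·m⁻²·s²·A.
Combining: V²·Gy⁻¹·Wb⁻¹ = (kg²·m⁴·s⁻⁶·A⁻²) · (m⁻²·s²) · (kg⁻¹·m⁻²·s²·A) = kg·s⁻²·A⁻¹.
kg·s⁻²·A⁻¹ is the base-SI form of the tesla.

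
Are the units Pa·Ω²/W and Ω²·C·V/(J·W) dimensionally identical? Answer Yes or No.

Left side:
  Pa = N/m² (pressure = force per area),
      = kg·m⁻¹·s⁻².
  Ω = V/A (resistance = voltage per current),
      = kg·m²·s⁻³·A⁻².
  So Ω² = kg²·m⁴·s⁻⁶·A⁻⁴.
  W = J/s (power = energy per time),
      = kg·m²·s⁻³.
  So W⁻¹ = kg⁻¹·m⁻²·s³.
  Combining: Pa·Ω²·W⁻¹ = (kg·m⁻¹·s⁻²) · (kg²·m⁴·s⁻⁶·A⁻⁴) · (kg⁻¹·m⁻²·s³) = kg²·m·s⁻⁵·A⁻⁴.
Right side:
  J = kg·m²·s⁻².
  So J⁻¹ = kg⁻¹·m⁻²·s².
  Ω = kg·m²·s⁻³·A⁻².
  So Ω² = kg²·m⁴·s⁻⁶·A⁻⁴.
  C = s·A.
  W = kg·m²·s⁻³.
  So W⁻¹ = kg⁻¹·m⁻²·s³.
  V = kg·m²·s⁻³·A⁻¹.
  Combining: J⁻¹·Ω²·C·W⁻¹·V = (kg⁻¹·m⁻²·s²) · (kg²·m⁴·s⁻⁶·A⁻⁴) · (s·A) · (kg⁻¹·m⁻²·s³) · (kg·m²·s⁻³·A⁻¹) = kg·m²·s⁻³·A⁻⁴.
Left is kg²·m·s⁻⁵·A⁻⁴; right is kg·m²·s⁻³·A⁻⁴ — different.

No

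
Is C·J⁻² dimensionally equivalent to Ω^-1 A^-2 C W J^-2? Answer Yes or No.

Yes

Left side:
  C = A·s = s·A (charge = current × time).
  J = N·m (work = force × distance),
      = kg·m²·s⁻².
  So J⁻² = kg⁻²·m⁻⁴·s⁴.
  Combining: C·J⁻² = (s·A) · (kg⁻²·m⁻⁴·s⁴) = kg⁻²·m⁻⁴·s⁵·A.
Right side:
  Ω = V/A (resistance = voltage per current),
      = kg·m²·s⁻³·A⁻².
  So Ω⁻¹ = kg⁻¹·m⁻²·s³·A².
  C = A·s = s·A (charge = current × time).
  W = J/s (power = energy per time),
      = kg·m²·s⁻³.
  J = N·m (work = force × distance),
      = kg·m²·s⁻².
  So J⁻² = kg⁻²·m⁻⁴·s⁴.
  Combining: Ω⁻¹·A⁻²·C·W·J⁻² = (kg⁻¹·m⁻²·s³·A²) · A⁻² · (s·A) · (kg·m²·s⁻³) · (kg⁻²·m⁻⁴·s⁴) = kg⁻²·m⁻⁴·s⁵·A.
Both reduce to kg⁻²·m⁻⁴·s⁵·A.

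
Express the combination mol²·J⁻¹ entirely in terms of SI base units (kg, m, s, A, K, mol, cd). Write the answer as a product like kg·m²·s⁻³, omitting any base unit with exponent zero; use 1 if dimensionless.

kg⁻¹·m⁻²·s²·mol²

J = kg·m²·s⁻².
So J⁻¹ = kg⁻¹·m⁻²·s².
Combining: mol²·J⁻¹ = mol² · (kg⁻¹·m⁻²·s²) = kg⁻¹·m⁻²·s²·mol².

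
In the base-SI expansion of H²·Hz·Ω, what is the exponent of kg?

H = Wb/A (inductance = flux per current),
    = kg·m²·s⁻²·A⁻².
So H² = kg²·m⁴·s⁻⁴·A⁻⁴.
Hz = 1/s = s⁻¹ (frequency is cycles per second).
Ω = V/A (resistance = voltage per current),
    = kg·m²·s⁻³·A⁻².
Combining: H²·Hz·Ω = (kg²·m⁴·s⁻⁴·A⁻⁴) · s⁻¹ · (kg·m²·s⁻³·A⁻²) = kg³·m⁶·s⁻⁸·A⁻⁶.
The exponent of kg is 3.

3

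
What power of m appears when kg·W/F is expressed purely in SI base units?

4

F = C/V (capacitance = charge per voltage),
    = A·s/(kg·m²·s⁻³·A⁻¹) (substituting C and V),
    = kg⁻¹·m⁻²·s⁴·A².
So F⁻¹ = kg·m²·s⁻⁴·A⁻².
W = J/s (power = energy per time),
    = kg·m²·s⁻³.
Combining: F⁻¹·kg·W = (kg·m²·s⁻⁴·A⁻²) · kg · (kg·m²·s⁻³) = kg³·m⁴·s⁻⁷·A⁻².
The exponent of m is 4.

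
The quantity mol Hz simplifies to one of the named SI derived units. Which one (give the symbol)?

kat

Hz = s⁻¹.
Combining: mol·Hz = mol · s⁻¹ = s⁻¹·mol.
s⁻¹·mol is the base-SI form of the katal.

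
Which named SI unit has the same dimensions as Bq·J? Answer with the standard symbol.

Bq = 1/s = s⁻¹ (activity is decays per second).
J = N·m (work = force × distance),
    = kg·m²·s⁻².
Combining: Bq·J = s⁻¹ · (kg·m²·s⁻²) = kg·m²·s⁻³.
kg·m²·s⁻³ is the base-SI form of the watt.

W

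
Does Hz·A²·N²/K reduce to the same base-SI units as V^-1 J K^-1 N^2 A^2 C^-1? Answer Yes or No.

No

Left side:
  Hz = s⁻¹.
  N = kg·m·s⁻².
  So N² = kg²·m²·s⁻⁴.
  Combining: Hz·A²·K⁻¹·N² = s⁻¹ · A² · K⁻¹ · (kg²·m²·s⁻⁴) = kg²·m²·s⁻⁵·A²·K⁻¹.
Right side:
  V = W/A (potential = power per current),
      = kg·m²·s⁻³·A⁻¹.
  So V⁻¹ = kg⁻¹·m⁻²·s³·A.
  J = N·m (work = force × distance),
      = kg·m²·s⁻².
  N = kg·m/s² = kg·m·s⁻² (force = mass × acceleration).
  So N² = kg²·m²·s⁻⁴.
  C = A·s = s·A (charge = current × time).
  So C⁻¹ = s⁻¹·A⁻¹.
  Combining: V⁻¹·J·K⁻¹·N²·A²·C⁻¹ = (kg⁻¹·m⁻²·s³·A) · (kg·m²·s⁻²) · K⁻¹ · (kg²·m²·s⁻⁴) · A² · (s⁻¹·A⁻¹) = kg²·m²·s⁻⁴·A²·K⁻¹.
Left is kg²·m²·s⁻⁵·A²·K⁻¹; right is kg²·m²·s⁻⁴·A²·K⁻¹ — different.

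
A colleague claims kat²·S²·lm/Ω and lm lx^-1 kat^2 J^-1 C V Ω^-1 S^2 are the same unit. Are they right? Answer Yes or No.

Left side:
  kat = mol/s = s⁻¹·mol (catalytic activity).
  So kat² = s⁻²·mol².
  Ω = V/A (resistance = voltage per current),
      = kg·m²·s⁻³·A⁻².
  So Ω⁻¹ = kg⁻¹·m⁻²·s³·A².
  S = 1/Ω (conductance is reciprocal resistance),
      = kg⁻¹·m⁻²·s³·A².
  So S² = kg⁻²·m⁻⁴·s⁶·A⁴.
  lm = cd·sr = cd (luminous flux; sr is dimensionless).
  Combining: kat²·Ω⁻¹·S²·lm = (s⁻²·mol²) · (kg⁻¹·m⁻²·s³·A²) · (kg⁻²·m⁻⁴·s⁶·A⁴) · cd = kg⁻³·m⁻⁶·s⁷·A⁶·mol²·cd.
Right side:
  lm = cd.
  lx = m⁻²·cd.
  So lx⁻¹ = m²·cd⁻¹.
  kat = s⁻¹·mol.
  So kat² = s⁻²·mol².
  J = kg·m²·s⁻².
  So J⁻¹ = kg⁻¹·m⁻²·s².
  C = s·A.
  V = kg·m²·s⁻³·A⁻¹.
  Ω = kg·m²·s⁻³·A⁻².
  So Ω⁻¹ = kg⁻¹·m⁻²·s³·A².
  S = kg⁻¹·m⁻²·s³·A².
  So S² = kg⁻²·m⁻⁴·s⁶·A⁴.
  Combining: lm·lx⁻¹·kat²·J⁻¹·C·V·Ω⁻¹·S² = cd · (m²·cd⁻¹) · (s⁻²·mol²) · (kg⁻¹·m⁻²·s²) · (s·A) · (kg·m²·s⁻³·A⁻¹) · (kg⁻¹·m⁻²·s³·A²) · (kg⁻²·m⁻⁴·s⁶·A⁴) = kg⁻³·m⁻⁴·s⁷·A⁶·mol².
Left is kg⁻³·m⁻⁶·s⁷·A⁶·mol²·cd; right is kg⁻³·m⁻⁴·s⁷·A⁶·mol² — different.

No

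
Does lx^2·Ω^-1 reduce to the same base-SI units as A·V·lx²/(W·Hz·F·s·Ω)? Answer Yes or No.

Left side:
  lx = lm/m² (illuminance = luminous flux per area),
      = m⁻²·cd.
  So lx² = m⁻⁴·cd².
  Ω = V/A (resistance = voltage per current),
      = kg·m²·s⁻³·A⁻².
  So Ω⁻¹ = kg⁻¹·m⁻²·s³·A².
  Combining: lx²·Ω⁻¹ = (m⁻⁴·cd²) · (kg⁻¹·m⁻²·s³·A²) = kg⁻¹·m⁻⁶·s³·A²·cd².
Right side:
  V = kg·m²·s⁻³·A⁻¹.
  W = kg·m²·s⁻³.
  So W⁻¹ = kg⁻¹·m⁻²·s³.
  Hz = s⁻¹.
  So Hz⁻¹ = s.
  F = kg⁻¹·m⁻²·s⁴·A².
  So F⁻¹ = kg·m²·s⁻⁴·A⁻².
  lx = m⁻²·cd.
  So lx² = m⁻⁴·cd².
  Ω = kg·m²·s⁻³·A⁻².
  So Ω⁻¹ = kg⁻¹·m⁻²·s³·A².
  Combining: A·V·W⁻¹·Hz⁻¹·F⁻¹·s⁻¹·lx²·Ω⁻¹ = A · (kg·m²·s⁻³·A⁻¹) · (kg⁻¹·m⁻²·s³) · s · (kg·m²·s⁻⁴·A⁻²) · s⁻¹ · (m⁻⁴·cd²) · (kg⁻¹·m⁻²·s³·A²) = m⁻⁴·s⁻¹·cd².
Left is kg⁻¹·m⁻⁶·s³·A²·cd²; right is m⁻⁴·s⁻¹·cd² — different.

No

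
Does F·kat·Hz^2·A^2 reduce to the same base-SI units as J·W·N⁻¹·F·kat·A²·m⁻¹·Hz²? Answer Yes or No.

No

Left side:
  F = kg⁻¹·m⁻²·s⁴·A².
  kat = s⁻¹·mol.
  Hz = s⁻¹.
  So Hz² = s⁻².
  Combining: F·kat·Hz²·A² = (kg⁻¹·m⁻²·s⁴·A²) · (s⁻¹·mol) · s⁻² · A² = kg⁻¹·m⁻²·s·A⁴·mol.
Right side:
  J = N·m (work = force × distance),
      = kg·m²·s⁻².
  W = J/s (power = energy per time),
      = kg·m²·s⁻³.
  N = kg·m/s² = kg·m·s⁻² (force = mass × acceleration).
  So N⁻¹ = kg⁻¹·m⁻¹·s².
  F = C/V (capacitance = charge per voltage),
      = A·s/(kg·m²·s⁻³·A⁻¹) (substituting C and V),
      = kg⁻¹·m⁻²·s⁴·A².
  kat = mol/s = s⁻¹·mol (catalytic activity).
  Hz = 1/s = s⁻¹ (frequency is cycles per second).
  So Hz² = s⁻².
  Combining: J·W·N⁻¹·F·kat·A²·m⁻¹·Hz² = (kg·m²·s⁻²) · (kg·m²·s⁻³) · (kg⁻¹·m⁻¹·s²) · (kg⁻¹·m⁻²·s⁴·A²) · (s⁻¹·mol) · A² · m⁻¹ · s⁻² = s⁻²·A⁴·mol.
Left is kg⁻¹·m⁻²·s·A⁴·mol; right is s⁻²·A⁴·mol — different.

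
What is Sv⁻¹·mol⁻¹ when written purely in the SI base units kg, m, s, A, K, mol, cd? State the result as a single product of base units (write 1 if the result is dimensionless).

m⁻²·s²·mol⁻¹

Sv = J/kg (equivalent dose = energy per mass),
    = m²·s⁻².
So Sv⁻¹ = m⁻²·s².
Combining: Sv⁻¹·mol⁻¹ = (m⁻²·s²) · mol⁻¹ = m⁻²·s²·mol⁻¹.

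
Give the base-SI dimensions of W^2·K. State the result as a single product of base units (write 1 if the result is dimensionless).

W = kg·m²·s⁻³.
So W² = kg²·m⁴·s⁻⁶.
Combining: W²·K = (kg²·m⁴·s⁻⁶) · K = kg²·m⁴·s⁻⁶·K.

kg²·m⁴·s⁻⁶·K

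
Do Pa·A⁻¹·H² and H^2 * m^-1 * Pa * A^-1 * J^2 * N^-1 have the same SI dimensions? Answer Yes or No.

Left side:
  Pa = N/m² (pressure = force per area),
      = kg·m⁻¹·s⁻².
  H = Wb/A (inductance = flux per current),
      = kg·m²·s⁻²·A⁻².
  So H² = kg²·m⁴·s⁻⁴·A⁻⁴.
  Combining: Pa·A⁻¹·H² = (kg·m⁻¹·s⁻²) · A⁻¹ · (kg²·m⁴·s⁻⁴·A⁻⁴) = kg³·m³·s⁻⁶·A⁻⁵.
Right side:
  H = Wb/A (inductance = flux per current),
      = kg·m²·s⁻²·A⁻².
  So H² = kg²·m⁴·s⁻⁴·A⁻⁴.
  Pa = N/m² (pressure = force per area),
      = kg·m⁻¹·s⁻².
  J = N·m (work = force × distance),
      = kg·m²·s⁻².
  So J² = kg²·m⁴·s⁻⁴.
  N = kg·m/s² = kg·m·s⁻² (force = mass × acceleration).
  So N⁻¹ = kg⁻¹·m⁻¹·s².
  Combining: H²·m⁻¹·Pa·A⁻¹·J²·N⁻¹ = (kg²·m⁴·s⁻⁴·A⁻⁴) · m⁻¹ · (kg·m⁻¹·s⁻²) · A⁻¹ · (kg²·m⁴·s⁻⁴) · (kg⁻¹·m⁻¹·s²) = kg⁴·m⁵·s⁻⁸·A⁻⁵.
Left is kg³·m³·s⁻⁶·A⁻⁵; right is kg⁴·m⁵·s⁻⁸·A⁻⁵ — different.

No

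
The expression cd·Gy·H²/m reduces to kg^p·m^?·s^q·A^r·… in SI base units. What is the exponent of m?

5

Gy = m²·s⁻².
H = kg·m²·s⁻²·A⁻².
So H² = kg²·m⁴·s⁻⁴·A⁻⁴.
Combining: m⁻¹·cd·Gy·H² = m⁻¹ · cd · (m²·s⁻²) · (kg²·m⁴·s⁻⁴·A⁻⁴) = kg²·m⁵·s⁻⁶·A⁻⁴·cd.
The exponent of m is 5.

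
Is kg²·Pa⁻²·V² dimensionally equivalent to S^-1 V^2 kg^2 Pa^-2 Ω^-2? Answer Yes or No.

Left side:
  Pa = N/m² (pressure = force per area),
      = kg·m⁻¹·s⁻².
  So Pa⁻² = kg⁻²·m²·s⁴.
  V = W/A (potential = power per current),
      = kg·m²·s⁻³·A⁻¹.
  So V² = kg²·m⁴·s⁻⁶·A⁻².
  Combining: kg²·Pa⁻²·V² = kg² · (kg⁻²·m²·s⁴) · (kg²·m⁴·s⁻⁶·A⁻²) = kg²·m⁶·s⁻²·A⁻².
Right side:
  S = 1/Ω (conductance is reciprocal resistance),
      = kg⁻¹·m⁻²·s³·A².
  So S⁻¹ = kg·m²·s⁻³·A⁻².
  V = W/A (potential = power per current),
      = kg·m²·s⁻³·A⁻¹.
  So V² = kg²·m⁴·s⁻⁶·A⁻².
  Pa = N/m² (pressure = force per area),
      = kg·m⁻¹·s⁻².
  So Pa⁻² = kg⁻²·m²·s⁴.
  Ω = V/A (resistance = voltage per current),
      = kg·m²·s⁻³·A⁻².
  So Ω⁻² = kg⁻²·m⁻⁴·s⁶·A⁴.
  Combining: S⁻¹·V²·kg²·Pa⁻²·Ω⁻² = (kg·m²·s⁻³·A⁻²) · (kg²·m⁴·s⁻⁶·A⁻²) · kg² · (kg⁻²·m²·s⁴) · (kg⁻²·m⁻⁴·s⁶·A⁴) = kg·m⁴·s.
Left is kg²·m⁶·s⁻²·A⁻²; right is kg·m⁴·s — different.

No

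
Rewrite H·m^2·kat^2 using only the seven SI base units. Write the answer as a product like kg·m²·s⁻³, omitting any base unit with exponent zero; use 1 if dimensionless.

H = kg·m²·s⁻²·A⁻².
kat = s⁻¹·mol.
So kat² = s⁻²·mol².
Combining: H·m²·kat² = (kg·m²·s⁻²·A⁻²) · m² · (s⁻²·mol²) = kg·m⁴·s⁻⁴·A⁻²·mol².

kg·m⁴·s⁻⁴·A⁻²·mol²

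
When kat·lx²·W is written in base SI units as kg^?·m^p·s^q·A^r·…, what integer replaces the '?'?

1

kat = mol/s = s⁻¹·mol (catalytic activity).
lx = lm/m² (illuminance = luminous flux per area),
    = m⁻²·cd.
So lx² = m⁻⁴·cd².
W = J/s (power = energy per time),
    = kg·m²·s⁻³.
Combining: kat·lx²·W = (s⁻¹·mol) · (m⁻⁴·cd²) · (kg·m²·s⁻³) = kg·m⁻²·s⁻⁴·mol·cd².
The exponent of kg is 1.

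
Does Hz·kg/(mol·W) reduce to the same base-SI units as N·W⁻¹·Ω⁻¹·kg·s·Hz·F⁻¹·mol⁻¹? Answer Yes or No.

No

Left side:
  Hz = 1/s = s⁻¹ (frequency is cycles per second).
  W = J/s (power = energy per time),
      = kg·m²·s⁻³.
  So W⁻¹ = kg⁻¹·m⁻²·s³.
  Combining: Hz·mol⁻¹·W⁻¹·kg = s⁻¹ · mol⁻¹ · (kg⁻¹·m⁻²·s³) · kg = m⁻²·s²·mol⁻¹.
Right side:
  N = kg·m/s² = kg·m·s⁻² (force = mass × acceleration).
  W = J/s (power = energy per time),
      = kg·m²·s⁻³.
  So W⁻¹ = kg⁻¹·m⁻²·s³.
  Ω = V/A (resistance = voltage per current),
      = kg·m²·s⁻³·A⁻².
  So Ω⁻¹ = kg⁻¹·m⁻²·s³·A².
  Hz = 1/s = s⁻¹ (frequency is cycles per second).
  F = C/V (capacitance = charge per voltage),
      = A·s/(kg·m²·s⁻³·A⁻¹) (substituting C and V),
      = kg⁻¹·m⁻²·s⁴·A².
  So F⁻¹ = kg·m²·s⁻⁴·A⁻².
  Combining: N·W⁻¹·Ω⁻¹·kg·s·Hz·F⁻¹·mol⁻¹ = (kg·m·s⁻²) · (kg⁻¹·m⁻²·s³) · (kg⁻¹·m⁻²·s³·A²) · kg · s · s⁻¹ · (kg·m²·s⁻⁴·A⁻²) · mol⁻¹ = kg·m⁻¹·mol⁻¹.
Left is m⁻²·s²·mol⁻¹; right is kg·m⁻¹·mol⁻¹ — different.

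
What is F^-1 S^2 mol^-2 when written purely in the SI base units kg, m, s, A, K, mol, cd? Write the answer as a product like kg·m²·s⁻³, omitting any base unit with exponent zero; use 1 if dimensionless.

F = kg⁻¹·m⁻²·s⁴·A².
So F⁻¹ = kg·m²·s⁻⁴·A⁻².
S = kg⁻¹·m⁻²·s³·A².
So S² = kg⁻²·m⁻⁴·s⁶·A⁴.
Combining: F⁻¹·S²·mol⁻² = (kg·m²·s⁻⁴·A⁻²) · (kg⁻²·m⁻⁴·s⁶·A⁴) · mol⁻² = kg⁻¹·m⁻²·s²·A²·mol⁻².

kg⁻¹·m⁻²·s²·A²·mol⁻²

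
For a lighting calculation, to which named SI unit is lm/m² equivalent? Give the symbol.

lx

lm = cd·sr = cd (luminous flux; sr is dimensionless).
Combining: m⁻²·lm = m⁻² · cd = m⁻²·cd.
m⁻²·cd is the base-SI form of the lux.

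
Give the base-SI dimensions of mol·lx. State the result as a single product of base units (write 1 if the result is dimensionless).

m⁻²·mol·cd

lx = lm/m² (illuminance = luminous flux per area),
    = m⁻²·cd.
Combining: mol·lx = mol · (m⁻²·cd) = m⁻²·mol·cd.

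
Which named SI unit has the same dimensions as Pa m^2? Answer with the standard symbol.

N

Pa = kg·m⁻¹·s⁻².
Combining: Pa·m² = (kg·m⁻¹·s⁻²) · m² = kg·m·s⁻².
kg·m·s⁻² is the base-SI form of the newton.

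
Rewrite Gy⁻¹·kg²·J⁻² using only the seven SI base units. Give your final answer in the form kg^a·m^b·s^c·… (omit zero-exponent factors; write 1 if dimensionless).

Gy = m²·s⁻².
So Gy⁻¹ = m⁻²·s².
J = kg·m²·s⁻².
So J⁻² = kg⁻²·m⁻⁴·s⁴.
Combining: Gy⁻¹·kg²·J⁻² = (m⁻²·s²) · kg² · (kg⁻²·m⁻⁴·s⁴) = m⁻⁶·s⁶.

m⁻⁶·s⁶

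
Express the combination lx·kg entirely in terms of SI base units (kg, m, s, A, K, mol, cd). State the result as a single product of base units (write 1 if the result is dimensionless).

kg·m⁻²·cd

lx = m⁻²·cd.
Combining: lx·kg = (m⁻²·cd) · kg = kg·m⁻²·cd.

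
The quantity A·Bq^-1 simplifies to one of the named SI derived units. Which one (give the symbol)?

Bq = 1/s = s⁻¹ (activity is decays per second).
So Bq⁻¹ = s.
Combining: A·Bq⁻¹ = A · s = s·A.
s·A is the base-SI form of the coulomb.

C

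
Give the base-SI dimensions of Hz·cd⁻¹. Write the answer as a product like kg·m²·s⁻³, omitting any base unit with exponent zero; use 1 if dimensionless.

Hz = 1/s = s⁻¹ (frequency is cycles per second).
Combining: Hz·cd⁻¹ = s⁻¹ · cd⁻¹ = s⁻¹·cd⁻¹.

s⁻¹·cd⁻¹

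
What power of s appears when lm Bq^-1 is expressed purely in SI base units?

1

lm = cd·sr = cd (luminous flux; sr is dimensionless).
Bq = 1/s = s⁻¹ (activity is decays per second).
So Bq⁻¹ = s.
Combining: lm·Bq⁻¹ = cd · s = s·cd.
The exponent of s is 1.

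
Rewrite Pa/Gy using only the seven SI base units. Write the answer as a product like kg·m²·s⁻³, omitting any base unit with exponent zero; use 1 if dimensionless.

kg·m⁻³

Gy = J/kg (absorbed dose = energy per mass),
    = m²·s⁻².
So Gy⁻¹ = m⁻²·s².
Pa = N/m² (pressure = force per area),
    = kg·m⁻¹·s⁻².
Combining: Gy⁻¹·Pa = (m⁻²·s²) · (kg·m⁻¹·s⁻²) = kg·m⁻³.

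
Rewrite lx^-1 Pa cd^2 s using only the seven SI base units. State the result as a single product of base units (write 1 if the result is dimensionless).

kg·m·s⁻¹·cd

lx = lm/m² (illuminance = luminous flux per area),
    = m⁻²·cd.
So lx⁻¹ = m²·cd⁻¹.
Pa = N/m² (pressure = force per area),
    = kg·m⁻¹·s⁻².
Combining: lx⁻¹·Pa·cd²·s = (m²·cd⁻¹) · (kg·m⁻¹·s⁻²) · cd² · s = kg·m·s⁻¹·cd.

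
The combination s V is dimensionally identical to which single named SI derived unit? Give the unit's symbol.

Wb

V = kg·m²·s⁻³·A⁻¹.
Combining: s·V = s · (kg·m²·s⁻³·A⁻¹) = kg·m²·s⁻²·A⁻¹.
kg·m²·s⁻²·A⁻¹ is the base-SI form of the weber.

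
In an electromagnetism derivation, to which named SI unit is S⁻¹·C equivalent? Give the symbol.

S = 1/Ω (conductance is reciprocal resistance),
    = kg⁻¹·m⁻²·s³·A².
So S⁻¹ = kg·m²·s⁻³·A⁻².
C = A·s = s·A (charge = current × time).
Combining: S⁻¹·C = (kg·m²·s⁻³·A⁻²) · (s·A) = kg·m²·s⁻²·A⁻¹.
kg·m²·s⁻²·A⁻¹ is the base-SI form of the weber.

Wb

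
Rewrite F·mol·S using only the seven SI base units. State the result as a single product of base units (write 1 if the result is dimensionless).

kg⁻²·m⁻⁴·s⁷·A⁴·mol

F = kg⁻¹·m⁻²·s⁴·A².
S = kg⁻¹·m⁻²·s³·A².
Combining: F·mol·S = (kg⁻¹·m⁻²·s⁴·A²) · mol · (kg⁻¹·m⁻²·s³·A²) = kg⁻²·m⁻⁴·s⁷·A⁴·mol.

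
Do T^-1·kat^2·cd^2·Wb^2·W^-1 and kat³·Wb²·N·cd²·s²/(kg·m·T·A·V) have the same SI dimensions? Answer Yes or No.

No

Left side:
  T = kg·s⁻²·A⁻¹.
  So T⁻¹ = kg⁻¹·s²·A.
  kat = s⁻¹·mol.
  So kat² = s⁻²·mol².
  Wb = kg·m²·s⁻²·A⁻¹.
  So Wb² = kg²·m⁴·s⁻⁴·A⁻².
  W = kg·m²·s⁻³.
  So W⁻¹ = kg⁻¹·m⁻²·s³.
  Combining: T⁻¹·kat²·cd²·Wb²·W⁻¹ = (kg⁻¹·s²·A) · (s⁻²·mol²) · cd² · (kg²·m⁴·s⁻⁴·A⁻²) · (kg⁻¹·m⁻²·s³) = m²·s⁻¹·A⁻¹·mol²·cd².
Right side:
  kat = s⁻¹·mol.
  So kat³ = s⁻³·mol³.
  Wb = kg·m²·s⁻²·A⁻¹.
  So Wb² = kg²·m⁴·s⁻⁴·A⁻².
  N = kg·m·s⁻².
  T = kg·s⁻²·A⁻¹.
  So T⁻¹ = kg⁻¹·s²·A.
  V = kg·m²·s⁻³·A⁻¹.
  So V⁻¹ = kg⁻¹·m⁻²·s³·A.
  Combining: kat³·kg⁻¹·Wb²·N·m⁻¹·T⁻¹·cd²·A⁻¹·V⁻¹·s² = (s⁻³·mol³) · kg⁻¹ · (kg²·m⁴·s⁻⁴·A⁻²) · (kg·m·s⁻²) · m⁻¹ · (kg⁻¹·s²·A) · cd² · A⁻¹ · (kg⁻¹·m⁻²·s³·A) · s² = m²·s⁻²·A⁻¹·mol³·cd².
Left is m²·s⁻¹·A⁻¹·mol²·cd²; right is m²·s⁻²·A⁻¹·mol³·cd² — different.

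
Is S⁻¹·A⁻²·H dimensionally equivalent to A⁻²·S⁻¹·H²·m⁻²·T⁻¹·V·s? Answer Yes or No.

No

Left side:
  S = kg⁻¹·m⁻²·s³·A².
  So S⁻¹ = kg·m²·s⁻³·A⁻².
  H = kg·m²·s⁻²·A⁻².
  Combining: S⁻¹·A⁻²·H = (kg·m²·s⁻³·A⁻²) · A⁻² · (kg·m²·s⁻²·A⁻²) = kg²·m⁴·s⁻⁵·A⁻⁶.
Right side:
  S = 1/Ω (conductance is reciprocal resistance),
      = kg⁻¹·m⁻²·s³·A².
  So S⁻¹ = kg·m²·s⁻³·A⁻².
  H = Wb/A (inductance = flux per current),
      = kg·m²·s⁻²·A⁻².
  So H² = kg²·m⁴·s⁻⁴·A⁻⁴.
  T = Wb/m² (flux density = flux per area),
      = kg·s⁻²·A⁻¹.
  So T⁻¹ = kg⁻¹·s²·A.
  V = W/A (potential = power per current),
      = kg·m²·s⁻³·A⁻¹.
  Combining: A⁻²·S⁻¹·H²·m⁻²·T⁻¹·V·s = A⁻² · (kg·m²·s⁻³·A⁻²) · (kg²·m⁴·s⁻⁴·A⁻⁴) · m⁻² · (kg⁻¹·s²·A) · (kg·m²·s⁻³·A⁻¹) · s = kg³·m⁶·s⁻⁷·A⁻⁸.
Left is kg²·m⁴·s⁻⁵·A⁻⁶; right is kg³·m⁶·s⁻⁷·A⁻⁸ — different.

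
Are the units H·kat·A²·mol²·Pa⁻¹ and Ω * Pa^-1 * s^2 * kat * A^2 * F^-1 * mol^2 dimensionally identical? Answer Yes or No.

Left side:
  H = Wb/A (inductance = flux per current),
      = kg·m²·s⁻²·A⁻².
  kat = mol/s = s⁻¹·mol (catalytic activity).
  Pa = N/m² (pressure = force per area),
      = kg·m⁻¹·s⁻².
  So Pa⁻¹ = kg⁻¹·m·s².
  Combining: H·kat·A²·mol²·Pa⁻¹ = (kg·m²·s⁻²·A⁻²) · (s⁻¹·mol) · A² · mol² · (kg⁻¹·m·s²) = m³·s⁻¹·mol³.
Right side:
  Ω = V/A (resistance = voltage per current),
      = kg·m²·s⁻³·A⁻².
  Pa = N/m² (pressure = force per area),
      = kg·m⁻¹·s⁻².
  So Pa⁻¹ = kg⁻¹·m·s².
  kat = mol/s = s⁻¹·mol (catalytic activity).
  F = C/V (capacitance = charge per voltage),
      = A·s/(kg·m²·s⁻³·A⁻¹) (substituting C and V),
      = kg⁻¹·m⁻²·s⁴·A².
  So F⁻¹ = kg·m²·s⁻⁴·A⁻².
  Combining: Ω·Pa⁻¹·s²·kat·A²·F⁻¹·mol² = (kg·m²·s⁻³·A⁻²) · (kg⁻¹·m·s²) · s² · (s⁻¹·mol) · A² · (kg·m²·s⁻⁴·A⁻²) · mol² = kg·m⁵·s⁻⁴·A⁻²·mol³.
Left is m³·s⁻¹·mol³; right is kg·m⁵·s⁻⁴·A⁻²·mol³ — different.

No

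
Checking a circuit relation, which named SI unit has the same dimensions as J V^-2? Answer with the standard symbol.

J = N·m (work = force × distance),
    = kg·m²·s⁻².
V = W/A (potential = power per current),
    = kg·m²·s⁻³·A⁻¹.
So V⁻² = kg⁻²·m⁻⁴·s⁶·A².
Combining: J·V⁻² = (kg·m²·s⁻²) · (kg⁻²·m⁻⁴·s⁶·A²) = kg⁻¹·m⁻²·s⁴·A².
kg⁻¹·m⁻²·s⁴·A² is the base-SI form of the farad.

F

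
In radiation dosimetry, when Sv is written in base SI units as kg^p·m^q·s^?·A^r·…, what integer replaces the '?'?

Sv = J/kg (equivalent dose = energy per mass),
    = m²·s⁻².
The exponent of s is -2.

-2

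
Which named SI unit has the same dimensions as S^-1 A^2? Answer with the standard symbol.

W

S = 1/Ω (conductance is reciprocal resistance),
    = kg⁻¹·m⁻²·s³·A².
So S⁻¹ = kg·m²·s⁻³·A⁻².
Combining: S⁻¹·A² = (kg·m²·s⁻³·A⁻²) · A² = kg·m²·s⁻³.
kg·m²·s⁻³ is the base-SI form of the watt.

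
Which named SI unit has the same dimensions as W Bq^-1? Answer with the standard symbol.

W = J/s (power = energy per time),
    = kg·m²·s⁻³.
Bq = 1/s = s⁻¹ (activity is decays per second).
So Bq⁻¹ = s.
Combining: W·Bq⁻¹ = (kg·m²·s⁻³) · s = kg·m²·s⁻².
kg·m²·s⁻² is the base-SI form of the joule.

J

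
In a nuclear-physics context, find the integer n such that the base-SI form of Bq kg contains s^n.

Bq = 1/s = s⁻¹ (activity is decays per second).
Combining: Bq·kg = s⁻¹ · kg = kg·s⁻¹.
The exponent of s is -1.

-1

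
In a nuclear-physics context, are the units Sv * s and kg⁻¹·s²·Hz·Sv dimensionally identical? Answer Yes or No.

Left side:
  Sv = m²·s⁻².
  Combining: Sv·s = (m²·s⁻²) · s = m²·s⁻¹.
Right side:
  Hz = 1/s = s⁻¹ (frequency is cycles per second).
  Sv = J/kg (equivalent dose = energy per mass),
      = m²·s⁻².
  Combining: kg⁻¹·s²·Hz·Sv = kg⁻¹ · s² · s⁻¹ · (m²·s⁻²) = kg⁻¹·m²·s⁻¹.
Left is m²·s⁻¹; right is kg⁻¹·m²·s⁻¹ — different.

No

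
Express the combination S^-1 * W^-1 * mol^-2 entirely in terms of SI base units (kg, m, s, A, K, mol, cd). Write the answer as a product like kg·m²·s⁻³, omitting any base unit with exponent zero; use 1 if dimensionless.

S = 1/Ω (conductance is reciprocal resistance),
    = kg⁻¹·m⁻²·s³·A².
So S⁻¹ = kg·m²·s⁻³·A⁻².
W = J/s (power = energy per time),
    = kg·m²·s⁻³.
So W⁻¹ = kg⁻¹·m⁻²·s³.
Combining: S⁻¹·W⁻¹·mol⁻² = (kg·m²·s⁻³·A⁻²) · (kg⁻¹·m⁻²·s³) · mol⁻² = A⁻²·mol⁻².

A⁻²·mol⁻²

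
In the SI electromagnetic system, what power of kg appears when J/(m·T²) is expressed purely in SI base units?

J = kg·m²·s⁻².
T = kg·s⁻²·A⁻¹.
So T⁻² = kg⁻²·s⁴·A².
Combining: m⁻¹·J·T⁻² = m⁻¹ · (kg·m²·s⁻²) · (kg⁻²·s⁴·A²) = kg⁻¹·m·s²·A².
The exponent of kg is -1.

-1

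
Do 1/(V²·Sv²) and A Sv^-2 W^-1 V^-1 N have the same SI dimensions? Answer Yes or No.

No

Left side:
  V = W/A (potential = power per current),
      = kg·m²·s⁻³·A⁻¹.
  So V⁻² = kg⁻²·m⁻⁴·s⁶·A².
  Sv = J/kg (equivalent dose = energy per mass),
      = m²·s⁻².
  So Sv⁻² = m⁻⁴·s⁴.
  Combining: V⁻²·Sv⁻² = (kg⁻²·m⁻⁴·s⁶·A²) · (m⁻⁴·s⁴) = kg⁻²·m⁻⁸·s¹⁰·A².
Right side:
  Sv = J/kg (equivalent dose = energy per mass),
      = m²·s⁻².
  So Sv⁻² = m⁻⁴·s⁴.
  W = J/s (power = energy per time),
      = kg·m²·s⁻³.
  So W⁻¹ = kg⁻¹·m⁻²·s³.
  V = W/A (potential = power per current),
      = kg·m²·s⁻³·A⁻¹.
  So V⁻¹ = kg⁻¹·m⁻²·s³·A.
  N = kg·m/s² = kg·m·s⁻² (force = mass × acceleration).
  Combining: A·Sv⁻²·W⁻¹·V⁻¹·N = A · (m⁻⁴·s⁴) · (kg⁻¹·m⁻²·s³) · (kg⁻¹·m⁻²·s³·A) · (kg·m·s⁻²) = kg⁻¹·m⁻⁷·s⁸·A².
Left is kg⁻²·m⁻⁸·s¹⁰·A²; right is kg⁻¹·m⁻⁷·s⁸·A² — different.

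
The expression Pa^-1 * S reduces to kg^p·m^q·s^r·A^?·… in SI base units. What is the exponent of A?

Pa = N/m² (pressure = force per area),
    = kg·m⁻¹·s⁻².
So Pa⁻¹ = kg⁻¹·m·s².
S = 1/Ω (conductance is reciprocal resistance),
    = kg⁻¹·m⁻²·s³·A².
Combining: Pa⁻¹·S = (kg⁻¹·m·s²) · (kg⁻¹·m⁻²·s³·A²) = kg⁻²·m⁻¹·s⁵·A².
The exponent of A is 2.

2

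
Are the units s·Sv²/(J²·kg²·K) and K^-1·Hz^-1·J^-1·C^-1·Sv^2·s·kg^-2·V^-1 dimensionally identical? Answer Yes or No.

Left side:
  J = N·m (work = force × distance),
      = kg·m²·s⁻².
  So J⁻² = kg⁻²·m⁻⁴·s⁴.
  Sv = J/kg (equivalent dose = energy per mass),
      = m²·s⁻².
  So Sv² = m⁴·s⁻⁴.
  Combining: s·J⁻²·kg⁻²·K⁻¹·Sv² = s · (kg⁻²·m⁻⁴·s⁴) · kg⁻² · K⁻¹ · (m⁴·s⁻⁴) = kg⁻⁴·s·K⁻¹.
Right side:
  Hz = s⁻¹.
  So Hz⁻¹ = s.
  J = kg·m²·s⁻².
  So J⁻¹ = kg⁻¹·m⁻²·s².
  C = s·A.
  So C⁻¹ = s⁻¹·A⁻¹.
  Sv = m²·s⁻².
  So Sv² = m⁴·s⁻⁴.
  V = kg·m²·s⁻³·A⁻¹.
  So V⁻¹ = kg⁻¹·m⁻²·s³·A.
  Combining: K⁻¹·Hz⁻¹·J⁻¹·C⁻¹·Sv²·s·kg⁻²·V⁻¹ = K⁻¹ · s · (kg⁻¹·m⁻²·s²) · (s⁻¹·A⁻¹) · (m⁴·s⁻⁴) · s · kg⁻² · (kg⁻¹·m⁻²·s³·A) = kg⁻⁴·s²·K⁻¹.
Left is kg⁻⁴·s·K⁻¹; right is kg⁻⁴·s²·K⁻¹ — different.

No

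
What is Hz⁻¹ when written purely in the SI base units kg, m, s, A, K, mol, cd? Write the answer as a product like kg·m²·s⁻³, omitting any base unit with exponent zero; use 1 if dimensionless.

Hz = 1/s = s⁻¹ (frequency is cycles per second).
So Hz⁻¹ = s.

s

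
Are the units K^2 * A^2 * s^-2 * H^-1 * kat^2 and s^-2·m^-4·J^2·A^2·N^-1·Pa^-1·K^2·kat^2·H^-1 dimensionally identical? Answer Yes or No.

Yes

Left side:
  H = kg·m²·s⁻²·A⁻².
  So H⁻¹ = kg⁻¹·m⁻²·s²·A².
  kat = s⁻¹·mol.
  So kat² = s⁻²·mol².
  Combining: K²·A²·s⁻²·H⁻¹·kat² = K² · A² · s⁻² · (kg⁻¹·m⁻²·s²·A²) · (s⁻²·mol²) = kg⁻¹·m⁻²·s⁻²·A⁴·K²·mol².
Right side:
  J = N·m (work = force × distance),
      = kg·m²·s⁻².
  So J² = kg²·m⁴·s⁻⁴.
  N = kg·m/s² = kg·m·s⁻² (force = mass × acceleration).
  So N⁻¹ = kg⁻¹·m⁻¹·s².
  Pa = N/m² (pressure = force per area),
      = kg·m⁻¹·s⁻².
  So Pa⁻¹ = kg⁻¹·m·s².
  kat = mol/s = s⁻¹·mol (catalytic activity).
  So kat² = s⁻²·mol².
  H = Wb/A (inductance = flux per current),
      = kg·m²·s⁻²·A⁻².
  So H⁻¹ = kg⁻¹·m⁻²·s²·A².
  Combining: s⁻²·m⁻⁴·J²·A²·N⁻¹·Pa⁻¹·K²·kat²·H⁻¹ = s⁻² · m⁻⁴ · (kg²·m⁴·s⁻⁴) · A² · (kg⁻¹·m⁻¹·s²) · (kg⁻¹·m·s²) · K² · (s⁻²·mol²) · (kg⁻¹·m⁻²·s²·A²) = kg⁻¹·m⁻²·s⁻²·A⁴·K²·mol².
Both reduce to kg⁻¹·m⁻²·s⁻²·A⁴·K²·mol².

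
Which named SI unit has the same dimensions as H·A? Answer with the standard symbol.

Wb

H = Wb/A (inductance = flux per current),
    = kg·m²·s⁻²·A⁻².
Combining: H·A = (kg·m²·s⁻²·A⁻²) · A = kg·m²·s⁻²·A⁻¹.
kg·m²·s⁻²·A⁻¹ is the base-SI form of the weber.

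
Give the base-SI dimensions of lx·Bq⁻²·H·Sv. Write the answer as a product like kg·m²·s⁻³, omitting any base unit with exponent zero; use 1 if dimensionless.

kg·m²·s⁻²·A⁻²·cd

lx = m⁻²·cd.
Bq = s⁻¹.
So Bq⁻² = s².
H = kg·m²·s⁻²·A⁻².
Sv = m²·s⁻².
Combining: lx·Bq⁻²·H·Sv = (m⁻²·cd) · s² · (kg·m²·s⁻²·A⁻²) · (m²·s⁻²) = kg·m²·s⁻²·A⁻²·cd.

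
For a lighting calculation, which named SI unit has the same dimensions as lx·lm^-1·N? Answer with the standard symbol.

Pa

lx = lm/m² (illuminance = luminous flux per area),
    = m⁻²·cd.
lm = cd·sr = cd (luminous flux; sr is dimensionless).
So lm⁻¹ = cd⁻¹.
N = kg·m/s² = kg·m·s⁻² (force = mass × acceleration).
Combining: lx·lm⁻¹·N = (m⁻²·cd) · cd⁻¹ · (kg·m·s⁻²) = kg·m⁻¹·s⁻².
kg·m⁻¹·s⁻² is the base-SI form of the pascal.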